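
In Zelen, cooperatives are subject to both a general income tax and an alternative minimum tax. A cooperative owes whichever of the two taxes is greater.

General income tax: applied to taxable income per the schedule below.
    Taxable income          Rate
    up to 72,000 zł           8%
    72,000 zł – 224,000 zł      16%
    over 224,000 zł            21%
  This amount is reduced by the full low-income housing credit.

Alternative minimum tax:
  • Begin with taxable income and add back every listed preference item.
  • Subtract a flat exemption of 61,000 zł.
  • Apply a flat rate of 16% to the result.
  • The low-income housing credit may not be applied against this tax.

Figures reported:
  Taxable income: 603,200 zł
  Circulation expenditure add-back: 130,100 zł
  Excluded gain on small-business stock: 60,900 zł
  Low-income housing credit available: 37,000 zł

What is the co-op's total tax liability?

117,312 zł

Alternative minimum tax:
  Adjusted income: 603,200 zł + 130,100 zł + 60,900 zł = 794,200 zł
  Less exemption 61,000 zł → base 733,200 zł
  733,200 zł × 16% = 117,312 zł

General income tax:
  72,000 zł × 8% = 5,760 zł
  152,000 zł × 16% = 24,320 zł
  379,200 zł × 21% = 79,632 zł
  → 109,712 zł
  Less low-income housing credit 37,000 zł → 72,712 zł

117,312 zł > 72,712 zł, so the alternative minimum tax is the binding amount.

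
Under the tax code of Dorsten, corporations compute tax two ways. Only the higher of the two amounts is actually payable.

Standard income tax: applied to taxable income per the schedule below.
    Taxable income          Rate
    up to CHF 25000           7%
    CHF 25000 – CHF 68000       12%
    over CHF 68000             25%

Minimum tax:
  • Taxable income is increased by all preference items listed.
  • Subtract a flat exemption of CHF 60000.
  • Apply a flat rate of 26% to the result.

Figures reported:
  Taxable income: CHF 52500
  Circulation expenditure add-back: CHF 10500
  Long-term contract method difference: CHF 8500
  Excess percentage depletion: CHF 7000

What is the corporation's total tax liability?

Standard income tax:
  CHF 25000 × 7% = CHF 1750
  CHF 27500 × 12% = CHF 3300
  → CHF 5050

Minimum tax:
  Adjusted income: CHF 52500 + CHF 10500 + CHF 8500 + CHF 7000 = CHF 78500
  Less exemption CHF 60000 → base CHF 18500
  CHF 18500 × 26% = CHF 4810

CHF 5050 > CHF 4810, so the standard income tax governs.

CHF 5050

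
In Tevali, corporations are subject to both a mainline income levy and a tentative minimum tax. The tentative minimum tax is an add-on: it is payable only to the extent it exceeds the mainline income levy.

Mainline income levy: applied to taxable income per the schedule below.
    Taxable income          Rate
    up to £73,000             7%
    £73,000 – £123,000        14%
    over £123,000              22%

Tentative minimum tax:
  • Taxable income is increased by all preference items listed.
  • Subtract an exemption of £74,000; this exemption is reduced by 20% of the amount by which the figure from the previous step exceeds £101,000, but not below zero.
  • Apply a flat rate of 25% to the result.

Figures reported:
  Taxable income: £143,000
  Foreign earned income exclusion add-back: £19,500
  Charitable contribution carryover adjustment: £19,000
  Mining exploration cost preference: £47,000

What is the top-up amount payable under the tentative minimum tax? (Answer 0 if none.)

£28,490

Tentative minimum tax:
  Adjusted income: £143,000 + £19,500 + £19,000 + £47,000 = £228,500
  Exemption: £74,000 − 20% × (£228,500 − £101,000) = £74,000 − £25,500 = £48,500
  Base: £228,500 − £48,500 = £180,000
  £180,000 × 25% = £45,000

Mainline income levy:
  £73,000 × 7% = £5,110
  £50,000 × 14% = £7,000
  £20,000 × 22% = £4,400
  → £16,510

Excess of tentative minimum tax over mainline income levy: £45,000 − £16,510 = £28,490.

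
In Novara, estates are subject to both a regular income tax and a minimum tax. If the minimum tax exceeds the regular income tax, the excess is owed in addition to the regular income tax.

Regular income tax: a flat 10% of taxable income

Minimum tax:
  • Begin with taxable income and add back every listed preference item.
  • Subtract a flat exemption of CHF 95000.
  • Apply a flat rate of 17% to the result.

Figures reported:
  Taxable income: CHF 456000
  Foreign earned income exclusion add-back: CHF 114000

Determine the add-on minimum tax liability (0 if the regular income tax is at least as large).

Minimum tax:
  Adjusted income: CHF 456000 + CHF 114000 = CHF 570000
  Less exemption CHF 95000 → base CHF 475000
  CHF 475000 × 17% = CHF 80750

Regular income tax:
  CHF 456000 × 10% = CHF 45600

Excess of minimum tax over regular income tax: CHF 80750 − CHF 45600 = CHF 35150.

CHF 35150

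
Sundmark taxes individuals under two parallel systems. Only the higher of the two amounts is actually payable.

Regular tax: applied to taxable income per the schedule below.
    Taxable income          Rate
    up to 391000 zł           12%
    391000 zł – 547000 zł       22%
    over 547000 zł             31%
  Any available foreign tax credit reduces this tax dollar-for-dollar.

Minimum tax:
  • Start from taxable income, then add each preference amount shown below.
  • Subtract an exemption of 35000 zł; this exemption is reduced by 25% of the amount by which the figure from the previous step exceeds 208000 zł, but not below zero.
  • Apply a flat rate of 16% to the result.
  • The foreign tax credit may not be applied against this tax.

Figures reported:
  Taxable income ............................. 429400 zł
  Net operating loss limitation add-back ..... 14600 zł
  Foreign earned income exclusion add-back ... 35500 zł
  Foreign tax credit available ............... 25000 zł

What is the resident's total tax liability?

Regular tax:
  391000 zł × 12% = 46920 zł
  38400 zł × 22% = 8448 zł
  → 55368 zł
  Less foreign tax credit 25000 zł → 30368 zł

Minimum tax:
  Adjusted income: 429400 zł + 14600 zł + 35500 zł = 479500 zł
  Exemption: 25% × (479500 zł − 208000 zł) = 67875 zł ≥ 35000 zł, so the exemption is fully phased out
  Base: 479500 zł − 0 zł = 479500 zł
  479500 zł × 16% = 76720 zł

76720 zł > 30368 zł, so the minimum tax is the binding amount.

76720 zł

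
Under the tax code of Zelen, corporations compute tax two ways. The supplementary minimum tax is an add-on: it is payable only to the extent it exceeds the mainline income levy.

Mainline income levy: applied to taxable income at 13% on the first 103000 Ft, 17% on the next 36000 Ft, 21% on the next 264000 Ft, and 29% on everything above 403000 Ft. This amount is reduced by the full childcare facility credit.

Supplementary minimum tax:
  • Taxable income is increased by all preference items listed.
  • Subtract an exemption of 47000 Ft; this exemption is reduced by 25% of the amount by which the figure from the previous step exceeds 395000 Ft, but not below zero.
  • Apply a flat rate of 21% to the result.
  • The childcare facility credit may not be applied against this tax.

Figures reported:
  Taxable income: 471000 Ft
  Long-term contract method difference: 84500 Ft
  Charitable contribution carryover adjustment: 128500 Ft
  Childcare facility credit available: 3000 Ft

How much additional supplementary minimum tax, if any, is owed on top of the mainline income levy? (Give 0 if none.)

51970 Ft

Mainline income levy:
  103000 Ft × 13% = 13390 Ft
  36000 Ft × 17% = 6120 Ft
  264000 Ft × 21% = 55440 Ft
  68000 Ft × 29% = 19720 Ft
  → 94670 Ft
  Less childcare facility credit 3000 Ft → 91670 Ft

Supplementary minimum tax:
  Adjusted income: 471000 Ft + 84500 Ft + 128500 Ft = 684000 Ft
  Exemption: 25% × (684000 Ft − 395000 Ft) = 72250 Ft ≥ 47000 Ft, so the exemption is fully phased out
  Base: 684000 Ft − 0 Ft = 684000 Ft
  684000 Ft × 21% = 143640 Ft

Excess of supplementary minimum tax over mainline income levy: 143640 Ft − 91670 Ft = 51970 Ft.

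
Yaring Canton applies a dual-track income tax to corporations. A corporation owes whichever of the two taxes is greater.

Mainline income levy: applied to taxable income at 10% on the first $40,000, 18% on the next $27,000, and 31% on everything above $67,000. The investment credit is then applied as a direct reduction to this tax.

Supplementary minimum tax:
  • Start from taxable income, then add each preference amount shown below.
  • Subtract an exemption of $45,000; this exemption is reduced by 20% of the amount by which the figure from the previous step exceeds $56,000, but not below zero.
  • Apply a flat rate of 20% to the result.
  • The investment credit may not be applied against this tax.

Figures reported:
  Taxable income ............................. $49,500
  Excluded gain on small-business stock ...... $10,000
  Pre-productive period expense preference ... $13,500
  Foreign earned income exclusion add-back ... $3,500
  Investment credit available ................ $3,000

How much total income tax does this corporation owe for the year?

Supplementary minimum tax:
  Adjusted income: $49,500 + $10,000 + $13,500 + $3,500 = $76,500
  Exemption: $45,000 − 20% × ($76,500 − $56,000) = $45,000 − $4,100 = $40,900
  Base: $76,500 − $40,900 = $35,600
  $35,600 × 20% = $7,120

Mainline income levy:
  $40,000 × 10% = $4,000
  $9,500 × 18% = $1,710
  → $5,710
  Less investment credit $3,000 → $2,710

$7,120 > $2,710, so the supplementary minimum tax is the binding amount.

$7,120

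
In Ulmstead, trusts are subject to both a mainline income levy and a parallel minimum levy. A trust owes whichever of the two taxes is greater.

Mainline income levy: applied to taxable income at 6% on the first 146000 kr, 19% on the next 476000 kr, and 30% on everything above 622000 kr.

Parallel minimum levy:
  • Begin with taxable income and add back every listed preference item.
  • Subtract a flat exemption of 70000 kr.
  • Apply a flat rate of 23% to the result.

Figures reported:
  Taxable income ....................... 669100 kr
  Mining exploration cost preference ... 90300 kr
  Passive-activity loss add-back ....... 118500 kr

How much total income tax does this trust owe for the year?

Mainline income levy:
  146000 kr × 6% = 8760 kr
  476000 kr × 19% = 90440 kr
  47100 kr × 30% = 14130 kr
  → 113330 kr

Parallel minimum levy:
  Adjusted income: 669100 kr + 90300 kr + 118500 kr = 877900 kr
  Less exemption 70000 kr → base 807900 kr
  807900 kr × 23% = 185817 kr

185817 kr > 113330 kr, so the parallel minimum levy is the binding amount.

185817 kr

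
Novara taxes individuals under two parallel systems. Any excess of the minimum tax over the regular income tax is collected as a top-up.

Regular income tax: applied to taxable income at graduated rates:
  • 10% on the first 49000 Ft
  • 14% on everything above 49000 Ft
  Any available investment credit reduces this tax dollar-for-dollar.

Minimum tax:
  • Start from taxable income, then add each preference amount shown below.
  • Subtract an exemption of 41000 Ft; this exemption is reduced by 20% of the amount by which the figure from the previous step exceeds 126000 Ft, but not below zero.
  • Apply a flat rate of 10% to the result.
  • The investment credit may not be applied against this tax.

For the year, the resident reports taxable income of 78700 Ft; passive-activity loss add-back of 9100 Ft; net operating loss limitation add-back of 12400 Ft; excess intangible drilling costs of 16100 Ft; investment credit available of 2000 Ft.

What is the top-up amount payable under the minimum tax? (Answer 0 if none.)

Regular income tax:
  49000 Ft × 10% = 4900 Ft
  29700 Ft × 14% = 4158 Ft
  → 9058 Ft
  Less investment credit 2000 Ft → 7058 Ft

Minimum tax:
  Adjusted income: 78700 Ft + 9100 Ft + 12400 Ft + 16100 Ft = 116300 Ft
  Exemption: 116300 Ft ≤ 126000 Ft, so full 41000 Ft applies
  Base: 116300 Ft − 41000 Ft = 75300 Ft
  75300 Ft × 10% = 7530 Ft

Excess of minimum tax over regular income tax: 7530 Ft − 7058 Ft = 472 Ft.

472 Ft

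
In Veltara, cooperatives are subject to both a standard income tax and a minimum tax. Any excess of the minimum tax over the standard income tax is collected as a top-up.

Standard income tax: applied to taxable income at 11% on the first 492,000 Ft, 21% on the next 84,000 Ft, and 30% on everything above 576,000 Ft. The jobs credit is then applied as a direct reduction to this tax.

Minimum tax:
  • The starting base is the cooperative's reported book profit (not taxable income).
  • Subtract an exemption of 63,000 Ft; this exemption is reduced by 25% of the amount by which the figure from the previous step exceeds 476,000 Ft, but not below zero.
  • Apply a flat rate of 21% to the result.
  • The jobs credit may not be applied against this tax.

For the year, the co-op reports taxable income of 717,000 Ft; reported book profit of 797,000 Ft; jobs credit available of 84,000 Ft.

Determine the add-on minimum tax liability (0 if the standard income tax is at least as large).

137,310 Ft

Minimum tax:
  Base (reported book profit): 797,000 Ft
  Exemption: 25% × (797,000 Ft − 476,000 Ft) = 80,250 Ft ≥ 63,000 Ft, so the exemption is fully phased out
  Base: 797,000 Ft − 0 Ft = 797,000 Ft
  797,000 Ft × 21% = 167,370 Ft

Standard income tax:
  492,000 Ft × 11% = 54,120 Ft
  84,000 Ft × 21% = 17,640 Ft
  141,000 Ft × 30% = 42,300 Ft
  → 114,060 Ft
  Less jobs credit 84,000 Ft → 30,060 Ft

Excess of minimum tax over standard income tax: 167,370 Ft − 30,060 Ft = 137,310 Ft.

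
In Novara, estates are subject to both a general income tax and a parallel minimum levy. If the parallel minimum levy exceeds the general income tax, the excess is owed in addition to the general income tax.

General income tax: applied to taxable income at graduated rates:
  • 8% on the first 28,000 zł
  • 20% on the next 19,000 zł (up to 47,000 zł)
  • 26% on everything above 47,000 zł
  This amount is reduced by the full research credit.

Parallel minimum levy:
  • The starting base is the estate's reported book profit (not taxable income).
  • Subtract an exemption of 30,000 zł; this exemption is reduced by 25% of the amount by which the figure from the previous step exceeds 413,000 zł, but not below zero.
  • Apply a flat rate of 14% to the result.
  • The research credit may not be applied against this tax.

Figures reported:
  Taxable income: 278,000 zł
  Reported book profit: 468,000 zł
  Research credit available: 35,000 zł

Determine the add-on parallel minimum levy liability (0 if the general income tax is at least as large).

Parallel minimum levy:
  Base (reported book profit): 468,000 zł
  Exemption: 30,000 zł − 25% × (468,000 zł − 413,000 zł) = 30,000 zł − 13,750 zł = 16,250 zł
  Base: 468,000 zł − 16,250 zł = 451,750 zł
  451,750 zł × 14% = 63,245 zł

General income tax:
  28,000 zł × 8% = 2,240 zł
  19,000 zł × 20% = 3,800 zł
  231,000 zł × 26% = 60,060 zł
  → 66,100 zł
  Less research credit 35,000 zł → 31,100 zł

Excess of parallel minimum levy over general income tax: 63,245 zł − 31,100 zł = 32,145 zł.

32,145 zł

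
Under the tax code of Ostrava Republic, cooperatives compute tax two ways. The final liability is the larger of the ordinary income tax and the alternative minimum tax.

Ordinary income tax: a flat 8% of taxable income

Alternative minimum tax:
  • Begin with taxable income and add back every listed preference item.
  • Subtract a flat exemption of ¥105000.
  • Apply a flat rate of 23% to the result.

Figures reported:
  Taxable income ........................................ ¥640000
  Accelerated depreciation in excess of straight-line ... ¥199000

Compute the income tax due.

Ordinary income tax:
  ¥640000 × 8% = ¥51200

Alternative minimum tax:
  Adjusted income: ¥640000 + ¥199000 = ¥839000
  Less exemption ¥105000 → base ¥734000
  ¥734000 × 23% = ¥168820

¥168820 > ¥51200, so the alternative minimum tax is the binding amount.

¥168820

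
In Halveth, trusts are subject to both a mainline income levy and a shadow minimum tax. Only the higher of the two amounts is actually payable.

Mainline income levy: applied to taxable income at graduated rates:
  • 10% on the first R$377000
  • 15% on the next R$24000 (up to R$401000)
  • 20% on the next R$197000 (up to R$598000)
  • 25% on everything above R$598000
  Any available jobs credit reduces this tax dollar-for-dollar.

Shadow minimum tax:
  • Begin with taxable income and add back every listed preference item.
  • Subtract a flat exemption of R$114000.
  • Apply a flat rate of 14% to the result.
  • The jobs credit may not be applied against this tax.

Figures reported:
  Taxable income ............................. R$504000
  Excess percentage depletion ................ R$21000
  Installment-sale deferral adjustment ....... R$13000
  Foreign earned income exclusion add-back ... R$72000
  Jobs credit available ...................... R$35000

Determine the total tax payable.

R$69440

Mainline income levy:
  R$377000 × 10% = R$37700
  R$24000 × 15% = R$3600
  R$103000 × 20% = R$20600
  → R$61900
  Less jobs credit R$35000 → R$26900

Shadow minimum tax:
  Adjusted income: R$504000 + R$21000 + R$13000 + R$72000 = R$610000
  Less exemption R$114000 → base R$496000
  R$496000 × 14% = R$69440

R$69440 > R$26900, so the shadow minimum tax is the binding amount.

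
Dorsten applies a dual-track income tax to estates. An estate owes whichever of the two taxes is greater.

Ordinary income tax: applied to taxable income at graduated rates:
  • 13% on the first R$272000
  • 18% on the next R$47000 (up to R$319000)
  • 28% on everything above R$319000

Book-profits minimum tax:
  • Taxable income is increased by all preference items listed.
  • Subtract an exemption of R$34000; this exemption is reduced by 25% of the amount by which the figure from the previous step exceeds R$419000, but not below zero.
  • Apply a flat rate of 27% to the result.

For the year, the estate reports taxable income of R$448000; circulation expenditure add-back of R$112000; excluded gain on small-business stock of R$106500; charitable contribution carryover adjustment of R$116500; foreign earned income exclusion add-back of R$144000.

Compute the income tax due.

Ordinary income tax:
  R$272000 × 13% = R$35360
  R$47000 × 18% = R$8460
  R$129000 × 28% = R$36120
  → R$79940

Book-profits minimum tax:
  Adjusted income: R$448000 + R$112000 + R$106500 + R$116500 + R$144000 = R$927000
  Exemption: 25% × (R$927000 − R$419000) = R$127000 ≥ R$34000, so the exemption is fully phased out
  Base: R$927000 − R$0 = R$927000
  R$927000 × 27% = R$250290

R$250290 > R$79940, so the book-profits minimum tax is the binding amount.

R$250290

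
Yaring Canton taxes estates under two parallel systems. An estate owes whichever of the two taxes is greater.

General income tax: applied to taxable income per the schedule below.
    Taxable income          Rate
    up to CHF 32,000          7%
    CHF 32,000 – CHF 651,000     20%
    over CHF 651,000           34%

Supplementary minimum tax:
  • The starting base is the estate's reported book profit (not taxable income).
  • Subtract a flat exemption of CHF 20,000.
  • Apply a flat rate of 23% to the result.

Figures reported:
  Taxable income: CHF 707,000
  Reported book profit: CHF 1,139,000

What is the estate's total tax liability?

CHF 257,370

Supplementary minimum tax:
  Base (reported book profit): CHF 1,139,000
  Less exemption CHF 20,000 → base CHF 1,119,000
  CHF 1,119,000 × 23% = CHF 257,370

General income tax:
  CHF 32,000 × 7% = CHF 2,240
  CHF 619,000 × 20% = CHF 123,800
  CHF 56,000 × 34% = CHF 19,040
  → CHF 145,080

CHF 257,370 > CHF 145,080, so the supplementary minimum tax is the binding amount.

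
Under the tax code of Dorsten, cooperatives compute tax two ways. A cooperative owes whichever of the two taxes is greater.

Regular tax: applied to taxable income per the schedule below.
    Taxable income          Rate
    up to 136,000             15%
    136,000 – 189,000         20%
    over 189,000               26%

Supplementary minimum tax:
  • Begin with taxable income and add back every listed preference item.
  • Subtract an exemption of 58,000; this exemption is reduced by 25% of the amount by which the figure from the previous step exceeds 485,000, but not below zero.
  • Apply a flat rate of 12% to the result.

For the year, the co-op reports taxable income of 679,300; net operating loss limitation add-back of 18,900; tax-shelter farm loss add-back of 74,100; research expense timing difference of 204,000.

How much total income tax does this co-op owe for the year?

158,478

Supplementary minimum tax:
  Adjusted income: 679,300 + 18,900 + 74,100 + 204,000 = 976,300
  Exemption: 25% × (976,300 − 485,000) = 122,825 ≥ 58,000, so the exemption is fully phased out
  Base: 976,300 − 0 = 976,300
  976,300 × 12% = 117,156

Regular tax:
  136,000 × 15% = 20,400
  53,000 × 20% = 10,600
  490,300 × 26% = 127,478
  → 158,478

158,478 > 117,156, so the regular tax governs.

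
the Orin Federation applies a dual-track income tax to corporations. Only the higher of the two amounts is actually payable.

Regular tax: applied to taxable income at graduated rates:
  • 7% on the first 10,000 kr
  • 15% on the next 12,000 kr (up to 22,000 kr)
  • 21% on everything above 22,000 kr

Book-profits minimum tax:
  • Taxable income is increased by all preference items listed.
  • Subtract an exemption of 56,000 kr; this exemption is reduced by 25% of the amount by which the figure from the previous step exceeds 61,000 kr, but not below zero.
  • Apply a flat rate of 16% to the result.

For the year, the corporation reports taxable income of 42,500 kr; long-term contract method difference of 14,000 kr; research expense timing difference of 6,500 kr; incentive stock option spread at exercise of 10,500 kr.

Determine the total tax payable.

Regular tax:
  10,000 kr × 7% = 700 kr
  12,000 kr × 15% = 1,800 kr
  20,500 kr × 21% = 4,305 kr
  → 6,805 kr

Book-profits minimum tax:
  Adjusted income: 42,500 kr + 14,000 kr + 6,500 kr + 10,500 kr = 73,500 kr
  Exemption: 56,000 kr − 25% × (73,500 kr − 61,000 kr) = 56,000 kr − 3,125 kr = 52,875 kr
  Base: 73,500 kr − 52,875 kr = 20,625 kr
  20,625 kr × 16% = 3,300 kr

6,805 kr > 3,300 kr, so the regular tax governs.

6,805 kr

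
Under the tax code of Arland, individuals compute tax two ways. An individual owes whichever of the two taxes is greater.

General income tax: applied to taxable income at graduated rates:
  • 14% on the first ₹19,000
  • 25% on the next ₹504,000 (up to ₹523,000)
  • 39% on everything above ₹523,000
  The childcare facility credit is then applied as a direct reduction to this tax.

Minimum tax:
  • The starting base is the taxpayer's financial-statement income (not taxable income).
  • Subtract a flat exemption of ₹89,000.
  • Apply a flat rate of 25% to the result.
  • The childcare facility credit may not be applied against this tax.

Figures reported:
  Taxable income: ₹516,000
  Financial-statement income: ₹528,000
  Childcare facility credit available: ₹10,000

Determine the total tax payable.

₹116,910

Minimum tax:
  Base (financial-statement income): ₹528,000
  Less exemption ₹89,000 → base ₹439,000
  ₹439,000 × 25% = ₹109,750

General income tax:
  ₹19,000 × 14% = ₹2,660
  ₹497,000 × 25% = ₹124,250
  → ₹126,910
  Less childcare facility credit ₹10,000 → ₹116,910

₹116,910 > ₹109,750, so the general income tax governs.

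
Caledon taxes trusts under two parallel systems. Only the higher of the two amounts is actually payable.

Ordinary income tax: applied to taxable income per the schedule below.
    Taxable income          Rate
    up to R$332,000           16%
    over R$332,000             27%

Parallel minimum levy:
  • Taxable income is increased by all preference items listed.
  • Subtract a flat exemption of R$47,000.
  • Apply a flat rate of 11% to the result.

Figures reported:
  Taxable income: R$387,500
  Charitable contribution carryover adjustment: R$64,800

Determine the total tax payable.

Parallel minimum levy:
  Adjusted income: R$387,500 + R$64,800 = R$452,300
  Less exemption R$47,000 → base R$405,300
  R$405,300 × 11% = R$44,583

Ordinary income tax:
  R$332,000 × 16% = R$53,120
  R$55,500 × 27% = R$14,985
  → R$68,105

R$68,105 > R$44,583, so the ordinary income tax governs.

R$68,105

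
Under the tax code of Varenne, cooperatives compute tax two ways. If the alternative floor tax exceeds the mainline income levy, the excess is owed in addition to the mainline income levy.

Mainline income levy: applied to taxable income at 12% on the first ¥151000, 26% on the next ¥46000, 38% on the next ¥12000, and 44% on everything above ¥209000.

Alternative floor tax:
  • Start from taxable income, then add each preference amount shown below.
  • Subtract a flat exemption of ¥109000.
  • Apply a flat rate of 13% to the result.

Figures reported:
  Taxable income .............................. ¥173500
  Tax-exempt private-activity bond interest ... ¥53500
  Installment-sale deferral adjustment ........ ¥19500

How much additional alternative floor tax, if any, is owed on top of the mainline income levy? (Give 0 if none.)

¥0

Alternative floor tax:
  Adjusted income: ¥173500 + ¥53500 + ¥19500 = ¥246500
  Less exemption ¥109000 → base ¥137500
  ¥137500 × 13% = ¥17875

Mainline income levy:
  ¥151000 × 12% = ¥18120
  ¥22500 × 26% = ¥5850
  → ¥23970

¥17875 ≤ ¥23970, so no add-on is due.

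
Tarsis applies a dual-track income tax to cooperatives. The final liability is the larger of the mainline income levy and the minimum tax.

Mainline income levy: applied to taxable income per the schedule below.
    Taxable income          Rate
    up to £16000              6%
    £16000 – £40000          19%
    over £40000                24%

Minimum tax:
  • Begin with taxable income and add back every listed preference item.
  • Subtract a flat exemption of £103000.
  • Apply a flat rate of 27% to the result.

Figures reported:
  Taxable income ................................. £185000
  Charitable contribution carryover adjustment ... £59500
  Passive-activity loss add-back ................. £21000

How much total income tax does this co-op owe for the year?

£43875

Minimum tax:
  Adjusted income: £185000 + £59500 + £21000 = £265500
  Less exemption £103000 → base £162500
  £162500 × 27% = £43875

Mainline income levy:
  £16000 × 6% = £960
  £24000 × 19% = £4560
  £145000 × 24% = £34800
  → £40320

£43875 > £40320, so the minimum tax is the binding amount.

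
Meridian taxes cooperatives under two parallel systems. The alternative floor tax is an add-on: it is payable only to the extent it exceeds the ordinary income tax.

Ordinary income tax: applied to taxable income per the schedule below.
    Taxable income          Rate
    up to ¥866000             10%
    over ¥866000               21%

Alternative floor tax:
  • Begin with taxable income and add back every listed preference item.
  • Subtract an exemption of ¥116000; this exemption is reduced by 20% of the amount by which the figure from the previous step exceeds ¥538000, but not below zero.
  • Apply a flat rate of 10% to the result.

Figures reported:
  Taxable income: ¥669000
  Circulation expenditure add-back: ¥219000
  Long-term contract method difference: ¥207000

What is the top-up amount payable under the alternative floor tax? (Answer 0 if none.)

¥42140

Ordinary income tax:
  ¥669000 × 10% = ¥66900

Alternative floor tax:
  Adjusted income: ¥669000 + ¥219000 + ¥207000 = ¥1095000
  Exemption: ¥116000 − 20% × (¥1095000 − ¥538000) = ¥116000 − ¥111400 = ¥4600
  Base: ¥1095000 − ¥4600 = ¥1090400
  ¥1090400 × 10% = ¥109040

Excess of alternative floor tax over ordinary income tax: ¥109040 − ¥66900 = ¥42140.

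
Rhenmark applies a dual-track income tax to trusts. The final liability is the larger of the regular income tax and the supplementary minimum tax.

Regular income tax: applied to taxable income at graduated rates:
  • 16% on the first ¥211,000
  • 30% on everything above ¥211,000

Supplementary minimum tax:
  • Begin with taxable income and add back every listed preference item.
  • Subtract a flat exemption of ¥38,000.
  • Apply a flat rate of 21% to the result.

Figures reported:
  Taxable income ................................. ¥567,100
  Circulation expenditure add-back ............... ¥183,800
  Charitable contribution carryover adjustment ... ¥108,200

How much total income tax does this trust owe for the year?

¥172,431

Regular income tax:
  ¥211,000 × 16% = ¥33,760
  ¥356,100 × 30% = ¥106,830
  → ¥140,590

Supplementary minimum tax:
  Adjusted income: ¥567,100 + ¥183,800 + ¥108,200 = ¥859,100
  Less exemption ¥38,000 → base ¥821,100
  ¥821,100 × 21% = ¥172,431

¥172,431 > ¥140,590, so the supplementary minimum tax is the binding amount.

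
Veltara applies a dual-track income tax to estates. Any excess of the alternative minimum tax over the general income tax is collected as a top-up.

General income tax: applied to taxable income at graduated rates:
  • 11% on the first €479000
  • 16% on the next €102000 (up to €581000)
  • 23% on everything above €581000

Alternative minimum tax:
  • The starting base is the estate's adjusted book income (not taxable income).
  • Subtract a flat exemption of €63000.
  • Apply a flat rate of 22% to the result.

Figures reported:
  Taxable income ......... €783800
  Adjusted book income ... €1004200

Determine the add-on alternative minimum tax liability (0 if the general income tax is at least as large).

Alternative minimum tax:
  Base (adjusted book income): €1004200
  Less exemption €63000 → base €941200
  €941200 × 22% = €207064

General income tax:
  €479000 × 11% = €52690
  €102000 × 16% = €16320
  €202800 × 23% = €46644
  → €115654

Excess of alternative minimum tax over general income tax: €207064 − €115654 = €91410.

€91410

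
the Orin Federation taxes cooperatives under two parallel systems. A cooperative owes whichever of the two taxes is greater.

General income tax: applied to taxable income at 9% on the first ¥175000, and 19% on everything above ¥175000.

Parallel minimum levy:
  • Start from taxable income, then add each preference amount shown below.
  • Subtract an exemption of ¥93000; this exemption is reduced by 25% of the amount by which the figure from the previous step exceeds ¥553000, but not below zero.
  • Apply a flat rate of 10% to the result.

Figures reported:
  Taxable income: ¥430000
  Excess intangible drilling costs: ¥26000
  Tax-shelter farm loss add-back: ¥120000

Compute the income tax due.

¥64200

General income tax:
  ¥175000 × 9% = ¥15750
  ¥255000 × 19% = ¥48450
  → ¥64200

Parallel minimum levy:
  Adjusted income: ¥430000 + ¥26000 + ¥120000 = ¥576000
  Exemption: ¥93000 − 25% × (¥576000 − ¥553000) = ¥93000 − ¥5750 = ¥87250
  Base: ¥576000 − ¥87250 = ¥488750
  ¥488750 × 10% = ¥48875

¥64200 > ¥48875, so the general income tax governs.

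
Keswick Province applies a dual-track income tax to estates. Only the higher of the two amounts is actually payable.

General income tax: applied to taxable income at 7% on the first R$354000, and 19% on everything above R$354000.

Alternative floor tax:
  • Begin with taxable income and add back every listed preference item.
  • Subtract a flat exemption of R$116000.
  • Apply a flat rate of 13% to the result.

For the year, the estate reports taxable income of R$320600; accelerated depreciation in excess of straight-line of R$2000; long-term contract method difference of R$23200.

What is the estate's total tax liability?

R$29874

General income tax:
  R$320600 × 7% = R$22442

Alternative floor tax:
  Adjusted income: R$320600 + R$2000 + R$23200 = R$345800
  Less exemption R$116000 → base R$229800
  R$229800 × 13% = R$29874

R$29874 > R$22442, so the alternative floor tax is the binding amount.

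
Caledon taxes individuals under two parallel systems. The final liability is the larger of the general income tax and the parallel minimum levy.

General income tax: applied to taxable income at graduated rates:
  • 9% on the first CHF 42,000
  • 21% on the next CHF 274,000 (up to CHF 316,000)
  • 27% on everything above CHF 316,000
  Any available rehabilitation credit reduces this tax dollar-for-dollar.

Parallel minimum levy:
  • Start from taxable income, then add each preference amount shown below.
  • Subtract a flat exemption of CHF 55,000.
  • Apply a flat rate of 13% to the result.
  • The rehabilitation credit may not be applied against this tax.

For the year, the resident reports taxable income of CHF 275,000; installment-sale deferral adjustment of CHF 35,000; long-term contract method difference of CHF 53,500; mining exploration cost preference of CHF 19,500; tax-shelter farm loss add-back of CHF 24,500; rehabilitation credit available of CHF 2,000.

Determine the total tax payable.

Parallel minimum levy:
  Adjusted income: CHF 275,000 + CHF 35,000 + CHF 53,500 + CHF 19,500 + CHF 24,500 = CHF 407,500
  Less exemption CHF 55,000 → base CHF 352,500
  CHF 352,500 × 13% = CHF 45,825

General income tax:
  CHF 42,000 × 9% = CHF 3,780
  CHF 233,000 × 21% = CHF 48,930
  → CHF 52,710
  Less rehabilitation credit CHF 2,000 → CHF 50,710

CHF 50,710 > CHF 45,825, so the general income tax governs.

CHF 50,710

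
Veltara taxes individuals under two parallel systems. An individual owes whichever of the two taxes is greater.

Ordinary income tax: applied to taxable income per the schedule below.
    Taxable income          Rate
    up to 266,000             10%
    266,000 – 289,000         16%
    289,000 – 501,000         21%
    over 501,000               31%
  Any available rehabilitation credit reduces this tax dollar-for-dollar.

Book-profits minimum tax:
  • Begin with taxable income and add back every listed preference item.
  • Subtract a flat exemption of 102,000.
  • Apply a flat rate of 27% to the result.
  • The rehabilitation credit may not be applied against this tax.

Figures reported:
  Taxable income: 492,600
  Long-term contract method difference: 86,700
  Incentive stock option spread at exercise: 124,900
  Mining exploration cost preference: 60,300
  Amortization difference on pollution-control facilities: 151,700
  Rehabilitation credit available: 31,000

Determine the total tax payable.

219,834

Book-profits minimum tax:
  Adjusted income: 492,600 + 86,700 + 124,900 + 60,300 + 151,700 = 916,200
  Less exemption 102,000 → base 814,200
  814,200 × 27% = 219,834

Ordinary income tax:
  266,000 × 10% = 26,600
  23,000 × 16% = 3,680
  203,600 × 21% = 42,756
  → 73,036
  Less rehabilitation credit 31,000 → 42,036

219,834 > 42,036, so the book-profits minimum tax is the binding amount.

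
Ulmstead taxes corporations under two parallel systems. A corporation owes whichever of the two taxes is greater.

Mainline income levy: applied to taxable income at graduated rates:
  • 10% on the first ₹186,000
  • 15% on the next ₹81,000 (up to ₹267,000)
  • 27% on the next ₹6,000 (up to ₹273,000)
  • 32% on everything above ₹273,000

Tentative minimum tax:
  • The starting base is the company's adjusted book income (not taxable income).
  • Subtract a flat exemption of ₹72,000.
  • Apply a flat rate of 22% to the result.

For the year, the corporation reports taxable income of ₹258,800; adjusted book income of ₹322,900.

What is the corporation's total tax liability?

Mainline income levy:
  ₹186,000 × 10% = ₹18,600
  ₹72,800 × 15% = ₹10,920
  → ₹29,520

Tentative minimum tax:
  Base (adjusted book income): ₹322,900
  Less exemption ₹72,000 → base ₹250,900
  ₹250,900 × 22% = ₹55,198

₹55,198 > ₹29,520, so the tentative minimum tax is the binding amount.

₹55,198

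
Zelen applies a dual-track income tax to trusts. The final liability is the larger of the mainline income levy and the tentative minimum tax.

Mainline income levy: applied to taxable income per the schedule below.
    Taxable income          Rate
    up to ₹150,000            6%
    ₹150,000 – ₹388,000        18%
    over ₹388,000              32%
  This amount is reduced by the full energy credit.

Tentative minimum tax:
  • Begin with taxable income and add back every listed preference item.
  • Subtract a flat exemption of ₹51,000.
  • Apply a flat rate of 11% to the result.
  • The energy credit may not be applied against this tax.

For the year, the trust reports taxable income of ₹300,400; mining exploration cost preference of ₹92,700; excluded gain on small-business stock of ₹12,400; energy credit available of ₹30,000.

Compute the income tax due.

Tentative minimum tax:
  Adjusted income: ₹300,400 + ₹92,700 + ₹12,400 = ₹405,500
  Less exemption ₹51,000 → base ₹354,500
  ₹354,500 × 11% = ₹38,995

Mainline income levy:
  ₹150,000 × 6% = ₹9,000
  ₹150,400 × 18% = ₹27,072
  → ₹36,072
  Less energy credit ₹30,000 → ₹6,072

₹38,995 > ₹6,072, so the tentative minimum tax is the binding amount.

₹38,995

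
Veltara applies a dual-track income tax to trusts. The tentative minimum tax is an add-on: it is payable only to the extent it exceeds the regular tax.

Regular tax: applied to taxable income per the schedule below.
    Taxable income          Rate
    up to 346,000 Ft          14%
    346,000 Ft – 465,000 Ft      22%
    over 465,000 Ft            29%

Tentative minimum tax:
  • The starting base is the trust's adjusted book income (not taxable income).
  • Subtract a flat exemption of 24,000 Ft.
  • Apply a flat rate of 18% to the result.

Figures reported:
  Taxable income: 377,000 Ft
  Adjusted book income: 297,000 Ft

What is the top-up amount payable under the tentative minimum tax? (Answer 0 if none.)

Tentative minimum tax:
  Base (adjusted book income): 297,000 Ft
  Less exemption 24,000 Ft → base 273,000 Ft
  273,000 Ft × 18% = 49,140 Ft

Regular tax:
  346,000 Ft × 14% = 48,440 Ft
  31,000 Ft × 22% = 6,820 Ft
  → 55,260 Ft

49,140 Ft ≤ 55,260 Ft, so no add-on is due.

0 Ft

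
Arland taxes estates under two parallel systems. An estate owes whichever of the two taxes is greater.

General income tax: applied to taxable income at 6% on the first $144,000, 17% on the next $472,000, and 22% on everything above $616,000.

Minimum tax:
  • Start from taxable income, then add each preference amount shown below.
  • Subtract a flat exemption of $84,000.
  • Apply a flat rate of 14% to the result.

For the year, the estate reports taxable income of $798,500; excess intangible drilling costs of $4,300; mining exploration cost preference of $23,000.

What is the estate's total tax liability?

$129,030

Minimum tax:
  Adjusted income: $798,500 + $4,300 + $23,000 = $825,800
  Less exemption $84,000 → base $741,800
  $741,800 × 14% = $103,852

General income tax:
  $144,000 × 6% = $8,640
  $472,000 × 17% = $80,240
  $182,500 × 22% = $40,150
  → $129,030

$129,030 > $103,852, so the general income tax governs.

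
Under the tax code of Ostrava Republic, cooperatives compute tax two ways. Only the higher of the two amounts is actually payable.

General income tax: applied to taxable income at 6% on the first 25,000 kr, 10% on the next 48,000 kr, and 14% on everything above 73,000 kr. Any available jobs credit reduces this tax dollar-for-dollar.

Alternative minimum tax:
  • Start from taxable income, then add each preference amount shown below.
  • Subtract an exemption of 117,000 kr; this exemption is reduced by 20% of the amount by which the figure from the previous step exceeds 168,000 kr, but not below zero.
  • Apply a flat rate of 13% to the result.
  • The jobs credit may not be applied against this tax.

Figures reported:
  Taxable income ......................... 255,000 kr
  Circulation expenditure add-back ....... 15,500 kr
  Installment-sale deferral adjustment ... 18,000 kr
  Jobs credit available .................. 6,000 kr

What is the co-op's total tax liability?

Alternative minimum tax:
  Adjusted income: 255,000 kr + 15,500 kr + 18,000 kr = 288,500 kr
  Exemption: 117,000 kr − 20% × (288,500 kr − 168,000 kr) = 117,000 kr − 24,100 kr = 92,900 kr
  Base: 288,500 kr − 92,900 kr = 195,600 kr
  195,600 kr × 13% = 25,428 kr

General income tax:
  25,000 kr × 6% = 1,500 kr
  48,000 kr × 10% = 4,800 kr
  182,000 kr × 14% = 25,480 kr
  → 31,780 kr
  Less jobs credit 6,000 kr → 25,780 kr

25,780 kr > 25,428 kr, so the general income tax governs.

25,780 kr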